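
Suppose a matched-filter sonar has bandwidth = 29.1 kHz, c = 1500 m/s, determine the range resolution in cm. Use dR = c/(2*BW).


dR = c/(2*BW) = 1500 / (2 * 29.1e3) = 0.0258 m = 2.58 cm

2.58 cm


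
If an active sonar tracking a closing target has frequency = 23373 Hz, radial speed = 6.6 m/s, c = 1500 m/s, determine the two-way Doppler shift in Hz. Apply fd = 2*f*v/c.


fd = 2*f*v/c = 2 * 23373 * 6.6 / 1500 = 205.68

205.68 Hz


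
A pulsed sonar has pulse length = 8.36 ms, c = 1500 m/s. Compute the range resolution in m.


dR = c*tau/2 = 1500 * 8.36e-3 / 2 = 6.27

6.27 m


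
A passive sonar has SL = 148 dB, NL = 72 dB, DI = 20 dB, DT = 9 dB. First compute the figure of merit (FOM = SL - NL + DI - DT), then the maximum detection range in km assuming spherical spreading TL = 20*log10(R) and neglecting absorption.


Step 1: FOM = SL - NL + DI - DT = 148 - 72 + 20 - 9 = 87 dB
Step 2: at max range FOM = TL = 20*log10(R), so R = 10^(87/20) = 22387.21 m = 22.39 km

22.39 km


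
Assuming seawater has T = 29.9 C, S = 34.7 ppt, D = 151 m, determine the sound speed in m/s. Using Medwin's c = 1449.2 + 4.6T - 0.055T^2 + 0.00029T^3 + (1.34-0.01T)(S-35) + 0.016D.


c = 1449.2 + 4.6*29.9 - 0.055*29.9^2 + 0.00029*29.9^3 + (1.34 - 0.01*29.9)*(34.7 - 35) + 0.016*151 = 1547.43

1547.43 m/s


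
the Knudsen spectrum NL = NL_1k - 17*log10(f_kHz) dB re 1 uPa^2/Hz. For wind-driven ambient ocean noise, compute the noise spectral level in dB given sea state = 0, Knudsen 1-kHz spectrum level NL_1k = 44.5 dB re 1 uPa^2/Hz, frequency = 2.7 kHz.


NL = NL_1k - 17*log10(f_kHz) = 44.5 - 17*log10(2.7) = 44.5 - (7.33) = 37.17

37.17 dB


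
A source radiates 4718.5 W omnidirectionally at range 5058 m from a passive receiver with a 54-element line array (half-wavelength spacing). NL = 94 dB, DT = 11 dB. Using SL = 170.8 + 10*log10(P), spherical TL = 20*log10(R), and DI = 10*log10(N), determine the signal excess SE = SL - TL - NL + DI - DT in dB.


Step 1: SL = 170.8 + 10*log10(4718.5) = 207.54 dB
Step 2: TL = 20*log10(5058) = 74.08 dB
Step 3: DI = 10*log10(54) = 17.32 dB
Step 4: SE = SL - TL - NL + DI - DT = 207.54 - 74.08 - 94 + 17.32 - 11 = 45.78

45.78 dB


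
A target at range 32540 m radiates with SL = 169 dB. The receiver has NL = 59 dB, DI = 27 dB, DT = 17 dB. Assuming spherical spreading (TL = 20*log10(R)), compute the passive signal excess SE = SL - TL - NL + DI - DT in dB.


29.75 dB


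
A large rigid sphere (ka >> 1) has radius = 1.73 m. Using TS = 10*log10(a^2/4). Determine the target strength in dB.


TS = 10*log10(1.73^2 / 4) = 10*log10(0.748225) = -1.26

-1.26 dB


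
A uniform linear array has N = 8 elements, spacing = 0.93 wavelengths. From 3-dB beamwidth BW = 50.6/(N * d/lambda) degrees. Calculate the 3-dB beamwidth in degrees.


6.8 deg


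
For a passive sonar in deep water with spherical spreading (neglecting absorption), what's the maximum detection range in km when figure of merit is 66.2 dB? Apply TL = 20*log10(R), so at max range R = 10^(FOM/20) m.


At max range FOM = TL, so 20*log10(R) = 66.2
R = 10^(66.2/20) = 2041.74 m = 2.04 km

2.04 km


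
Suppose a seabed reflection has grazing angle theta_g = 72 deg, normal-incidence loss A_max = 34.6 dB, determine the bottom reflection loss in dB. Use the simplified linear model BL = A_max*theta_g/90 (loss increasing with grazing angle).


BL = A_max * theta_g / 90 = 34.6 * 72 / 90 = 27.68

27.68 dB


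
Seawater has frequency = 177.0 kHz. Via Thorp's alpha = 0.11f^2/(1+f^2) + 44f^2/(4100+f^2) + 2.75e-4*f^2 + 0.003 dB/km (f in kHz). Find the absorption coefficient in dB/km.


47.637 dB/km


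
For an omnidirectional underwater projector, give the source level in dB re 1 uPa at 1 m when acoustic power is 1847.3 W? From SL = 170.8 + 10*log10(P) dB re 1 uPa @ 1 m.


SL = 170.8 + 10*log10(1847.3) = 170.8 + 32.67 = 203.47

203.47 dB


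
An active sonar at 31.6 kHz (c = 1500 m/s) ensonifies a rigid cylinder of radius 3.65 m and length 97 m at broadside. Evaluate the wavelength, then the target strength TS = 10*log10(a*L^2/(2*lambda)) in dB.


Step 1: lambda = c/f = 1500/31600 = 0.04747 m
Step 2: TS = 10*log10(a*L^2/(2*lambda)) = 10*log10(3.65*97^2/(2*0.04747)) = 55.58

55.58 dB


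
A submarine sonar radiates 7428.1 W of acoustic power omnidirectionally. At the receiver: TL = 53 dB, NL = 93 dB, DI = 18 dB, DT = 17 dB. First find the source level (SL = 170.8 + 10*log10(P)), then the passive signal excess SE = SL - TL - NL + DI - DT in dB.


Step 1: SL = 170.8 + 10*log10(7428.1) = 209.51 dB
Step 2: SE = SL - TL - NL + DI - DT = 209.51 - 53 - 93 + 18 - 17 = 64.51

64.51 dB


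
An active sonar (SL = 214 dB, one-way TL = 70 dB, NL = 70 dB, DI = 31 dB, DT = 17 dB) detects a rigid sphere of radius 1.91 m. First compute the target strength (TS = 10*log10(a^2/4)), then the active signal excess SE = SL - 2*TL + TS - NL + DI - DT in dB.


Step 1: TS = 10*log10(1.91^2/4) = -0.4 dB
Step 2: SE = SL - 2*TL + TS - NL + DI - DT = 214 - 2*70 + (-0.4) - 70 + 31 - 17 = 17.6

17.6 dB


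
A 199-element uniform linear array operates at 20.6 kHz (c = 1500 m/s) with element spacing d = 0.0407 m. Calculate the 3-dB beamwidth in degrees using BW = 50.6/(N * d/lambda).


0.45 deg


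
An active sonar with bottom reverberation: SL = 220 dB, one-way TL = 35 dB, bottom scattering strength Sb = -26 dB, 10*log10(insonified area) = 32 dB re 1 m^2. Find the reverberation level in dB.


RL = SL - 2*TL + Sb + 10*log10(A) = 220 - 2*35 + (-26) + 32 = 156

156 dB


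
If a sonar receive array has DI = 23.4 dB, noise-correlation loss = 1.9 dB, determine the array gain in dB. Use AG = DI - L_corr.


AG = DI - L_corr = 23.4 - 1.9 = 21.5

21.5 dB


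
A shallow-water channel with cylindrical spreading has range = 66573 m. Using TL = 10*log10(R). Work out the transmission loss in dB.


TL = 10*log10(66573) = 48.23

48.23 dB


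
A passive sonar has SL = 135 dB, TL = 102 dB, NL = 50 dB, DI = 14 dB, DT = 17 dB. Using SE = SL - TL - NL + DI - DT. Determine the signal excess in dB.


SE = SL - TL - NL + DI - DT = 135 - 102 - 50 + 14 - 17 = -20

-20 dB


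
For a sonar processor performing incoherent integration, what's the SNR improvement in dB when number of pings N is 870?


Gain = 5*log10(870) = 14.7

14.7 dB


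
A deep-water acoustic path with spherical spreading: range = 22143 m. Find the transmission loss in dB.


TL = 20*log10(22143) = 86.9

86.9 dB


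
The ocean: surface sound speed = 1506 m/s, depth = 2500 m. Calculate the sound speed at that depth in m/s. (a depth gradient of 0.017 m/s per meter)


c = 1506 + 0.017 * 2500 = 1548.5

1548.5 m/s


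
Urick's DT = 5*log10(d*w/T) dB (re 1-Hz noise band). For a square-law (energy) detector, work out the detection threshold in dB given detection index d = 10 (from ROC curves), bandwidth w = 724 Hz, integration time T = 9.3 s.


14.46 dB


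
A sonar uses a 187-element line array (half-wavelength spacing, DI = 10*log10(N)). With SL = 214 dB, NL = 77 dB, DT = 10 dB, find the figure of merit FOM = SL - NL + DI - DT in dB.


Step 1: DI = 10*log10(187) = 22.72 dB
Step 2: FOM = SL - NL + DI - DT = 214 - 77 + 22.72 - 10 = 149.72

149.72 dB


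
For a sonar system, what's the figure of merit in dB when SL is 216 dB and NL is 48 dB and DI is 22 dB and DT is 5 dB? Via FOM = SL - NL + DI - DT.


FOM = SL - NL + DI - DT = 216 - 48 + 22 - 5 = 185

185 dB


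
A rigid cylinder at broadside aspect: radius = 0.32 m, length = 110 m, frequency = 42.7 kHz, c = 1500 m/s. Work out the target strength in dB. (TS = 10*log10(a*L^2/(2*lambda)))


47.41 dB


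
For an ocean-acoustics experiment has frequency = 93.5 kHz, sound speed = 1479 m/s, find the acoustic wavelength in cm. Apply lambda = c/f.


lambda = c/f = 1479 / 93500 = 0.0158 m = 1.58 cm

1.58 cm


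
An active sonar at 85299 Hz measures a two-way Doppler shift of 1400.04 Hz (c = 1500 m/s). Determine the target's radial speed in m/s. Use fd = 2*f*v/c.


From fd = 2*f*v/c, v = c*fd/(2*f) = 1500 * 1400.04 / (2*85299) = 12.31

12.31 m/s


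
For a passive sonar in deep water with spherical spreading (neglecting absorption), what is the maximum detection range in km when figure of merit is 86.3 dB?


At max range FOM = TL, so 20*log10(R) = 86.3
R = 10^(86.3/20) = 20653.8 m = 20.65 km

20.65 km


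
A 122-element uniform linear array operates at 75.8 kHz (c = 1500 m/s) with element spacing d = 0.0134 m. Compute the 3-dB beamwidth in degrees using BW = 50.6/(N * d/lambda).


Step 1: lambda = 1500/75800 = 0.01979 m
Step 2: d/lambda = 0.0134/0.01979 = 0.6771
Step 3: BW = 50.6/(N * d/lambda) = 50.6/(122 * 0.6771) = 0.61

0.61 deg


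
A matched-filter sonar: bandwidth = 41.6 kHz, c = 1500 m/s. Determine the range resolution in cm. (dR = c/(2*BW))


dR = c/(2*BW) = 1500 / (2 * 41.6e3) = 0.018 m = 1.8 cm

1.8 cm


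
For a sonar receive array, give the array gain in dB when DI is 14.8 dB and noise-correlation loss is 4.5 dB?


AG = DI - L_corr = 14.8 - 4.5 = 10.3

10.3 dB


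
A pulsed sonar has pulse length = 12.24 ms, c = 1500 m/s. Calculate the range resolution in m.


9.18 m


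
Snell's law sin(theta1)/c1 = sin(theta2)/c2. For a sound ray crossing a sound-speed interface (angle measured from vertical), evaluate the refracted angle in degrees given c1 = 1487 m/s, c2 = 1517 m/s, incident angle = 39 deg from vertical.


39.94 deg


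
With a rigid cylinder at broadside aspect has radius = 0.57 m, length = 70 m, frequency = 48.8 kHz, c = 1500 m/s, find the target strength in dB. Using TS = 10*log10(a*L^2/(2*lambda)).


lambda = 1500/48800 = 0.03074 m
TS = 10*log10(0.57*70^2/(2*0.03074)) = 46.57

46.57 dB


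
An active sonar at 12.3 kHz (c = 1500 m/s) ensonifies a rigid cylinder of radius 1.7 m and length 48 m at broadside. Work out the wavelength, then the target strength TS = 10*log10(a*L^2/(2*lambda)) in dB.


Step 1: lambda = c/f = 1500/12300 = 0.12195 m
Step 2: TS = 10*log10(a*L^2/(2*lambda)) = 10*log10(1.7*48^2/(2*0.12195)) = 42.06

42.06 dB


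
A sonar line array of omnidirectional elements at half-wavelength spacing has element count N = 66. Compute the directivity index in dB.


18.2 dB


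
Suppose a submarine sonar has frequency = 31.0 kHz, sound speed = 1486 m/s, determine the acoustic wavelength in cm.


4.79 cm


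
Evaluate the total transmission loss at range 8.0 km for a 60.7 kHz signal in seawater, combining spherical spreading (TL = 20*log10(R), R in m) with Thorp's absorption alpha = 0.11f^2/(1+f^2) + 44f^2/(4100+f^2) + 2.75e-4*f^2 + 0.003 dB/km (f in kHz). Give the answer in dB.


Step 1 (Thorp): alpha = 0.11*3684.49/(1+3684.49) + 44*3684.49/(4100+3684.49) + 2.75e-4*3684.49 + 0.003 = 21.9519 dB/km
Step 2: TL_spread = 20*log10(8000) = 78.06 dB
Step 3: TL_abs = alpha*R = 21.9519 * 8.0 = 175.62 dB
Step 4: TL_total = 78.06 + 175.62 = 253.68

253.68 dB


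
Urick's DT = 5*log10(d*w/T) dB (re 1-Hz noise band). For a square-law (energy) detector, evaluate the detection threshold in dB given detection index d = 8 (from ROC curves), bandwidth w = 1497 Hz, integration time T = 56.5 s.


11.63 dB


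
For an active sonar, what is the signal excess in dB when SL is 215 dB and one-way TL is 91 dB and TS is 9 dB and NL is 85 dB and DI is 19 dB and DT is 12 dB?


SE = SL - 2*TL + TS - NL + DI - DT = 215 - 2*91 + (9) - 85 + 19 - 12 = -36

-36 dB


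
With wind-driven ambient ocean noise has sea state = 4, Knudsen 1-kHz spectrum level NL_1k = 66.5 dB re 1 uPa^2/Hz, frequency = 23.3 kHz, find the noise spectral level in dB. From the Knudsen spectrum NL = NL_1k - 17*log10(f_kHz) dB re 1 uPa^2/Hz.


NL = NL_1k - 17*log10(f_kHz) = 66.5 - 17*log10(23.3) = 66.5 - (23.25) = 43.25

43.25 dB


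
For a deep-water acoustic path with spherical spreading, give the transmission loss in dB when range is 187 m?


45.44 dB


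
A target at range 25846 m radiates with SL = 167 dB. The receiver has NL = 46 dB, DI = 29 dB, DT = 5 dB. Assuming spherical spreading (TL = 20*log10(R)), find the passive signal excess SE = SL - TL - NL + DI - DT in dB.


Step 1: TL = 20*log10(25846) = 88.25 dB
Step 2: SE = 167 - 88.25 - 46 + 29 - 5 = 56.75

56.75 dB


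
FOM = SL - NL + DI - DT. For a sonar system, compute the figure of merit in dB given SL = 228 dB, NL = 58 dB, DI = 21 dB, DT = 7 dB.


FOM = SL - NL + DI - DT = 228 - 58 + 21 - 7 = 184

184 dB


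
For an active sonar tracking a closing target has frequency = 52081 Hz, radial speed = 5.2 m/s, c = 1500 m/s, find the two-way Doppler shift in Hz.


fd = 2*f*v/c = 2 * 52081 * 5.2 / 1500 = 361.09

361.09 Hz


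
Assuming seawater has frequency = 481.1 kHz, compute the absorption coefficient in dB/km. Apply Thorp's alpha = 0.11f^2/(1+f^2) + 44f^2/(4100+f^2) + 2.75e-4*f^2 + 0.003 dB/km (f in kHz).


106.998 dB/km


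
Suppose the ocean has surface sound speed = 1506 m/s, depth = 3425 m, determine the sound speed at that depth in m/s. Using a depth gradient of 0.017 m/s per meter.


c = 1506 + 0.017 * 3425 = 1564.225

1564.225 m/s


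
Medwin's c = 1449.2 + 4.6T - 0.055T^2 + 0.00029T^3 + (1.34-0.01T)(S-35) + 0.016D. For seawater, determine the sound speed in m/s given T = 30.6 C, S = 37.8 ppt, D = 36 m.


1550.24 m/s


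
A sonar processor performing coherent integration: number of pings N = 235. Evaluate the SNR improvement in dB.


Gain = 10*log10(235) = 23.71

23.71 dB


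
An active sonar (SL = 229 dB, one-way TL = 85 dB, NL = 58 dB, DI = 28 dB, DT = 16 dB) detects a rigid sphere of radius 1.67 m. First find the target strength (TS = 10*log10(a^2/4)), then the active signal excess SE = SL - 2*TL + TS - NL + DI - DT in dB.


Step 1: TS = 10*log10(1.67^2/4) = -1.57 dB
Step 2: SE = SL - 2*TL + TS - NL + DI - DT = 229 - 2*85 + (-1.57) - 58 + 28 - 16 = 11.43

11.43 dB


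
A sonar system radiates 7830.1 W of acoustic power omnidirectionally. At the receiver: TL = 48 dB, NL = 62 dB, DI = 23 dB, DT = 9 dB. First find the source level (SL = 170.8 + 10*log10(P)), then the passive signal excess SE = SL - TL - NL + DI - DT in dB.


Step 1: SL = 170.8 + 10*log10(7830.1) = 209.74 dB
Step 2: SE = SL - TL - NL + DI - DT = 209.74 - 48 - 62 + 23 - 9 = 113.74

113.74 dB


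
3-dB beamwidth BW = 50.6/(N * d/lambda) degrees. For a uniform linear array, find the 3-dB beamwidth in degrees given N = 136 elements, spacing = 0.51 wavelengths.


BW = 50.6 / (136 * 0.51) = 50.6 / 69.36 = 0.73

0.73 deg


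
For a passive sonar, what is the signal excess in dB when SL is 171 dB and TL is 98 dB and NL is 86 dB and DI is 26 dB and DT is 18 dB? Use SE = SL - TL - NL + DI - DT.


SE = SL - TL - NL + DI - DT = 171 - 98 - 86 + 26 - 18 = -5

-5 dB


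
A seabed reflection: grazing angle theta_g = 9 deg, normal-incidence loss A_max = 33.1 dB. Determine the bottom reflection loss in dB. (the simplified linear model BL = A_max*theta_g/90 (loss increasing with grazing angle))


3.31 dB


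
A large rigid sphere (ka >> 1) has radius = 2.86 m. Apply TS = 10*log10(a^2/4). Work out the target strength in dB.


TS = 10*log10(2.86^2 / 4) = 10*log10(2.0449) = 3.11

3.11 dB


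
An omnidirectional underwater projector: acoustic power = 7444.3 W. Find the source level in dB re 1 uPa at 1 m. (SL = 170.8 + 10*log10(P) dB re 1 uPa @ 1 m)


209.52 dB


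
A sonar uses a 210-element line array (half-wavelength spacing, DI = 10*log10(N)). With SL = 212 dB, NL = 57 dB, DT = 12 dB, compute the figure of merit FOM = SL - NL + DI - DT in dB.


Step 1: DI = 10*log10(210) = 23.22 dB
Step 2: FOM = SL - NL + DI - DT = 212 - 57 + 23.22 - 12 = 166.22

166.22 dB


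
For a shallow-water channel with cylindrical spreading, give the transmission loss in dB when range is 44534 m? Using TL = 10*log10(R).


TL = 10*log10(44534) = 46.49

46.49 dB


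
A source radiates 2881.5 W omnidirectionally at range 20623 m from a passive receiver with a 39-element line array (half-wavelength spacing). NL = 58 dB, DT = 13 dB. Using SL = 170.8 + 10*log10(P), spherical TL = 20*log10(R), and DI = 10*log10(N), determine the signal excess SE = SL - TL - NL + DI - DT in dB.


Step 1: SL = 170.8 + 10*log10(2881.5) = 205.4 dB
Step 2: TL = 20*log10(20623) = 86.29 dB
Step 3: DI = 10*log10(39) = 15.91 dB
Step 4: SE = SL - TL - NL + DI - DT = 205.4 - 86.29 - 58 + 15.91 - 13 = 64.02

64.02 dB


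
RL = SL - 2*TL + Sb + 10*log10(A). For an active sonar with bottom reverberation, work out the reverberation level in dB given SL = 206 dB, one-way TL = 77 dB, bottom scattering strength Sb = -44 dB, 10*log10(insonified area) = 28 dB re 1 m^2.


RL = SL - 2*TL + Sb + 10*log10(A) = 206 - 2*77 + (-44) + 28 = 36

36 dB


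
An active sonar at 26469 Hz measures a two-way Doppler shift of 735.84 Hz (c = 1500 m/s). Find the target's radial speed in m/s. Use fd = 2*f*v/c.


From fd = 2*f*v/c, v = c*fd/(2*f) = 1500 * 735.84 / (2*26469) = 20.85

20.85 m/s


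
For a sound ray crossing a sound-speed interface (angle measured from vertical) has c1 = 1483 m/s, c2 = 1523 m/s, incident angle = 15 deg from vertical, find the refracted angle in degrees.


15.41 deg


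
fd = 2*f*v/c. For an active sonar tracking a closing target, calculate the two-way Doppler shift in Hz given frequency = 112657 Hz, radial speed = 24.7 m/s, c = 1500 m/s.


3710.17 Hz


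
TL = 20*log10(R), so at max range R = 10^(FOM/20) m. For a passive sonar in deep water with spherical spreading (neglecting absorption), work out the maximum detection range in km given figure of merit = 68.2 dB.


At max range FOM = TL, so 20*log10(R) = 68.2
R = 10^(68.2/20) = 2570.4 m = 2.57 km

2.57 km


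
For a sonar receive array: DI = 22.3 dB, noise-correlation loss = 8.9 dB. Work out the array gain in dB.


AG = DI - L_corr = 22.3 - 8.9 = 13.4

13.4 dB


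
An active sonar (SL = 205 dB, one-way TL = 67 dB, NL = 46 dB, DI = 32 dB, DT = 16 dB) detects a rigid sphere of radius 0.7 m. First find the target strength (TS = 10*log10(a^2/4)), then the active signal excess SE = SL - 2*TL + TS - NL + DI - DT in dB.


Step 1: TS = 10*log10(0.7^2/4) = -9.12 dB
Step 2: SE = SL - 2*TL + TS - NL + DI - DT = 205 - 2*67 + (-9.12) - 46 + 32 - 16 = 31.88

31.88 dB


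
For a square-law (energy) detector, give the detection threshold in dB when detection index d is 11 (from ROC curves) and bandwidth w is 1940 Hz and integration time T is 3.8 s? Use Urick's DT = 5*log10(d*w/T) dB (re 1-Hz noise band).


18.75 dB


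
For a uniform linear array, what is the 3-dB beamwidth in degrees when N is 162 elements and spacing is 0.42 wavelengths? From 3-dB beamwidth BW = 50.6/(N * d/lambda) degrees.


0.74 deg


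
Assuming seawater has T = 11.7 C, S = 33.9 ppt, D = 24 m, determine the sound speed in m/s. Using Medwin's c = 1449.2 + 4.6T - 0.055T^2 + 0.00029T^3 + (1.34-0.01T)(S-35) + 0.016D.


c = 1449.2 + 4.6*11.7 - 0.055*11.7^2 + 0.00029*11.7^3 + (1.34 - 0.01*11.7)*(33.9 - 35) + 0.016*24 = 1494.99

1494.99 m/s


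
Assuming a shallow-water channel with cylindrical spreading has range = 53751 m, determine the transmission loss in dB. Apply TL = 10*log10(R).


TL = 10*log10(53751) = 47.3

47.3 dB


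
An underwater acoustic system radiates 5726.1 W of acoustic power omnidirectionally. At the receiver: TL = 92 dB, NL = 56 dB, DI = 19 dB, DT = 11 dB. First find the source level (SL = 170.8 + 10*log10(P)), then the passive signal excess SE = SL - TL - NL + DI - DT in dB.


Step 1: SL = 170.8 + 10*log10(5726.1) = 208.38 dB
Step 2: SE = SL - TL - NL + DI - DT = 208.38 - 92 - 56 + 19 - 11 = 68.38

68.38 dB


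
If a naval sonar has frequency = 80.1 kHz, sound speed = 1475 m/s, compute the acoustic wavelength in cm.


lambda = c/f = 1475 / 80100 = 0.0184 m = 1.84 cm

1.84 cm


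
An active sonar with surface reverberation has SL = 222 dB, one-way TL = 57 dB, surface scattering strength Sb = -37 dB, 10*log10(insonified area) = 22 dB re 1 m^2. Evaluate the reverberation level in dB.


RL = SL - 2*TL + Sb + 10*log10(A) = 222 - 2*57 + (-37) + 22 = 93

93 dB


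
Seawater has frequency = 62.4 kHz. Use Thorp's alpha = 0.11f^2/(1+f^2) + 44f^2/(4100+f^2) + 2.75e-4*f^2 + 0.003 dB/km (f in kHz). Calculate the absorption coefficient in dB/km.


f^2 = 3893.76
alpha = 0.11*3893.76/(1+3893.76) + 44*3893.76/(4100+3893.76) + 2.75e-4*3893.76 + 0.003 = 22.616

22.616 dB/km


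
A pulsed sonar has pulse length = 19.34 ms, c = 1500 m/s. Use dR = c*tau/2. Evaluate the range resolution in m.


dR = c*tau/2 = 1500 * 19.34e-3 / 2 = 14.505

14.505 m


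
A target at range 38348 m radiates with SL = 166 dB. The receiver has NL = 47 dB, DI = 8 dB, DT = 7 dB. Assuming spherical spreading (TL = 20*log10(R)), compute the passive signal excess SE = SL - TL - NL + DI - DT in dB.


28.33 dB


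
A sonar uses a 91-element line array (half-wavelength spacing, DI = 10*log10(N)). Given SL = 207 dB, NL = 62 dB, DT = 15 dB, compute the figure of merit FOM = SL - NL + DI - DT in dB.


149.59 dB


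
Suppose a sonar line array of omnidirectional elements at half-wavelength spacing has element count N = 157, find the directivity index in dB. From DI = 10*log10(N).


DI = 10*log10(157) = 21.96

21.96 dB


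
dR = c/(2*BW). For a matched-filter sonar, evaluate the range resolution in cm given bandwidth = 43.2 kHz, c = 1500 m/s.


dR = c/(2*BW) = 1500 / (2 * 43.2e3) = 0.0174 m = 1.74 cm

1.74 cm


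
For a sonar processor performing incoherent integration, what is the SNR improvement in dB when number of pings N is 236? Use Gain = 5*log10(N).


11.86 dB


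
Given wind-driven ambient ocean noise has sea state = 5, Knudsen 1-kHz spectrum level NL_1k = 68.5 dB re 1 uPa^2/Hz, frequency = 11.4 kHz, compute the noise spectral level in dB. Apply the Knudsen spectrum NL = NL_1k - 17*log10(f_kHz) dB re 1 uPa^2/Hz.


50.53 dB


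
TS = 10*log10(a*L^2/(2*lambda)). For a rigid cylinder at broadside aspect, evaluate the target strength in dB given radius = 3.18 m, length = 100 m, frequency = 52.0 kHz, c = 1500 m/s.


57.41 dB


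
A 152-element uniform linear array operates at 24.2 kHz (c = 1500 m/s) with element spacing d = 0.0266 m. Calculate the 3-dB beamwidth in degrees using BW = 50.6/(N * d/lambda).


Step 1: lambda = 1500/24200 = 0.06198 m
Step 2: d/lambda = 0.0266/0.06198 = 0.4292
Step 3: BW = 50.6/(N * d/lambda) = 50.6/(152 * 0.4292) = 0.78

0.78 deg


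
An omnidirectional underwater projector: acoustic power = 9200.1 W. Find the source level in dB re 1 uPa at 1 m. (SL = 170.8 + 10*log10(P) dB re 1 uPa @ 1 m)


210.44 dB


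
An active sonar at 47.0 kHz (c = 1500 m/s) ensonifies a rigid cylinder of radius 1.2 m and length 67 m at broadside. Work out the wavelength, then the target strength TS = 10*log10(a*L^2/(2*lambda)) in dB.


Step 1: lambda = c/f = 1500/47000 = 0.03191 m
Step 2: TS = 10*log10(a*L^2/(2*lambda)) = 10*log10(1.2*67^2/(2*0.03191)) = 49.26

49.26 dB


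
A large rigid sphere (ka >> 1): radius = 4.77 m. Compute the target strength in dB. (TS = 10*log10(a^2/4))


TS = 10*log10(4.77^2 / 4) = 10*log10(5.688225) = 7.55

7.55 dB


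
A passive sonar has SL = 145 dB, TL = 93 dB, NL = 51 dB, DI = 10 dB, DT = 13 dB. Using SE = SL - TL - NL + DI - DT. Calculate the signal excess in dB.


-2 dB


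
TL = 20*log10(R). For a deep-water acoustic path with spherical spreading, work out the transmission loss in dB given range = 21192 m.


TL = 20*log10(21192) = 86.52

86.52 dB


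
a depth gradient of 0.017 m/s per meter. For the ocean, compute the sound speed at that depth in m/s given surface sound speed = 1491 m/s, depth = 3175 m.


c = 1491 + 0.017 * 3175 = 1544.975

1544.975 m/s


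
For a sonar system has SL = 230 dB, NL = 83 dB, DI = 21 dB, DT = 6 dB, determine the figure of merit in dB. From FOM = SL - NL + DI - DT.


FOM = SL - NL + DI - DT = 230 - 83 + 21 - 6 = 162

162 dB


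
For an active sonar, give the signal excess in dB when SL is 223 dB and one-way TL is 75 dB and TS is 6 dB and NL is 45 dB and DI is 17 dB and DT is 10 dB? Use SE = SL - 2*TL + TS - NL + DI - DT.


41 dB


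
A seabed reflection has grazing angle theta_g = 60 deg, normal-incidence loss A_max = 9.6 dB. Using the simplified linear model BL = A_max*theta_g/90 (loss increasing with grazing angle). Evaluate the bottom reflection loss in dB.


6.4 dB


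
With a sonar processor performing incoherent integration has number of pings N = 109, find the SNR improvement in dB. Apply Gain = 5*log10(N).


Gain = 5*log10(109) = 10.19

10.19 dB


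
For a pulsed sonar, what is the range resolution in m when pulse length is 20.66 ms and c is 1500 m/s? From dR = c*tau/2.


dR = c*tau/2 = 1500 * 20.66e-3 / 2 = 15.495

15.495 m


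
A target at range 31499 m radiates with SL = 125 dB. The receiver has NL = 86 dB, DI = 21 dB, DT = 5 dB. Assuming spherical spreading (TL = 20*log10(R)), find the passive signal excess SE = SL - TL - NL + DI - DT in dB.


Step 1: TL = 20*log10(31499) = 89.97 dB
Step 2: SE = 125 - 89.97 - 86 + 21 - 5 = -34.97

-34.97 dB


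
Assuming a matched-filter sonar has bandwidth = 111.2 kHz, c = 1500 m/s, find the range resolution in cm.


dR = c/(2*BW) = 1500 / (2 * 111.2e3) = 0.0067 m = 0.67 cm

0.67 cm


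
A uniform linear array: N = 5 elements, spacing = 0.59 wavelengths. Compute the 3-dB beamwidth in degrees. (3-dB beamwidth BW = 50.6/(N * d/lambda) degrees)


BW = 50.6 / (5 * 0.59) = 50.6 / 2.95 = 17.15

17.15 deg


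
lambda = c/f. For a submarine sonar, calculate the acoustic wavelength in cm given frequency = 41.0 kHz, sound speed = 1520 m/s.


lambda = c/f = 1520 / 41000 = 0.0371 m = 3.71 cm

3.71 cm


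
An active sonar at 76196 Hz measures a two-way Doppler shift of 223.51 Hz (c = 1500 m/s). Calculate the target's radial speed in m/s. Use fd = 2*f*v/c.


From fd = 2*f*v/c, v = c*fd/(2*f) = 1500 * 223.51 / (2*76196) = 2.2

2.2 m/s


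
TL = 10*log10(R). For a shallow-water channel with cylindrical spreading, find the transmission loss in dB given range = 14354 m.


41.57 dB


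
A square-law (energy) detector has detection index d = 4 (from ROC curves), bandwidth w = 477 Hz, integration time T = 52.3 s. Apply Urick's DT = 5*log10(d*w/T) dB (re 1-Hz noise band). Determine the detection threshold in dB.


DT = 5*log10(d*w/T) = 5*log10(4 * 477 / 52.3) = 5*log10(36.48) = 7.81

7.81 dB


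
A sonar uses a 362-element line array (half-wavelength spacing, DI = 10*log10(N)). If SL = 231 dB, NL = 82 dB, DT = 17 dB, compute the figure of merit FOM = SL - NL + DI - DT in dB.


Step 1: DI = 10*log10(362) = 25.59 dB
Step 2: FOM = SL - NL + DI - DT = 231 - 82 + 25.59 - 17 = 157.59

157.59 dB


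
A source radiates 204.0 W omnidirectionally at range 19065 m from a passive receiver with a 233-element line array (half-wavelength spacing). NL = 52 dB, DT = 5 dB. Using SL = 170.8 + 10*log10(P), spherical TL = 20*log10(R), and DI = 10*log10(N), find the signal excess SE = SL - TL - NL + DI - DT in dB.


Step 1: SL = 170.8 + 10*log10(204.0) = 193.9 dB
Step 2: TL = 20*log10(19065) = 85.6 dB
Step 3: DI = 10*log10(233) = 23.67 dB
Step 4: SE = SL - TL - NL + DI - DT = 193.9 - 85.6 - 52 + 23.67 - 5 = 74.97

74.97 dB


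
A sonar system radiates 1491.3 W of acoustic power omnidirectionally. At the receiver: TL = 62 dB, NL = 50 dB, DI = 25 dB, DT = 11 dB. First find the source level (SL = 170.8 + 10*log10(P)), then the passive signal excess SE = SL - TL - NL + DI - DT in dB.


Step 1: SL = 170.8 + 10*log10(1491.3) = 202.54 dB
Step 2: SE = SL - TL - NL + DI - DT = 202.54 - 62 - 50 + 25 - 11 = 104.54

104.54 dB


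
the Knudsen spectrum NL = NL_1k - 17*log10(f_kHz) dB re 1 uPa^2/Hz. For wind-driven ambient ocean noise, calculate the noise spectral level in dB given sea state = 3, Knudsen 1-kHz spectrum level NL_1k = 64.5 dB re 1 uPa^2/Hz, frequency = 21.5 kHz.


NL = NL_1k - 17*log10(f_kHz) = 64.5 - 17*log10(21.5) = 64.5 - (22.65) = 41.85

41.85 dB


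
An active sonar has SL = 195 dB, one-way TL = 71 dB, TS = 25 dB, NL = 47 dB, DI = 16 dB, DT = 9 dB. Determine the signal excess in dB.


38 dB


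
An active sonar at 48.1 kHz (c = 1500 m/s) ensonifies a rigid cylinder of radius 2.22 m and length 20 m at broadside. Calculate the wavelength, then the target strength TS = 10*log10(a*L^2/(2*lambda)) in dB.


Step 1: lambda = c/f = 1500/48100 = 0.03119 m
Step 2: TS = 10*log10(a*L^2/(2*lambda)) = 10*log10(2.22*20^2/(2*0.03119)) = 41.53

41.53 dB


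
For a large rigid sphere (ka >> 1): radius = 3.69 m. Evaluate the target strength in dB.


TS = 10*log10(3.69^2 / 4) = 10*log10(3.404025) = 5.32

5.32 dB


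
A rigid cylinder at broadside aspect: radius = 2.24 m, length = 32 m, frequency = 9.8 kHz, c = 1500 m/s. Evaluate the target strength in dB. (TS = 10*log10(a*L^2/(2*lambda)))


38.75 dB


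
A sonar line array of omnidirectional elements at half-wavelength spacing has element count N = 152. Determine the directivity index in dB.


21.82 dB


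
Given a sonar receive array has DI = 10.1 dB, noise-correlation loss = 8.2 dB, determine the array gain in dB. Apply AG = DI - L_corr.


AG = DI - L_corr = 10.1 - 8.2 = 1.9

1.9 dB


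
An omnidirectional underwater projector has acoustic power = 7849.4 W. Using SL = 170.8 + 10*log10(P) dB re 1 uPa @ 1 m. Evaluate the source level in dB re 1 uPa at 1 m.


SL = 170.8 + 10*log10(7849.4) = 170.8 + 38.95 = 209.75

209.75 dB


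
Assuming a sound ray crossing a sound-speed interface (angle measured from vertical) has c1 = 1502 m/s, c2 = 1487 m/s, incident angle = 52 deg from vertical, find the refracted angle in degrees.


sin(theta2) = (c2/c1)*sin(theta1) = (1487/1502)*sin(52 deg) = 0.78014
theta2 = arcsin(0.78014) = 51.27

51.27 deg


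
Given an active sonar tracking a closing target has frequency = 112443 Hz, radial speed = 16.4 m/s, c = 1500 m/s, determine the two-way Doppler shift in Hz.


fd = 2*f*v/c = 2 * 112443 * 16.4 / 1500 = 2458.75

2458.75 Hz


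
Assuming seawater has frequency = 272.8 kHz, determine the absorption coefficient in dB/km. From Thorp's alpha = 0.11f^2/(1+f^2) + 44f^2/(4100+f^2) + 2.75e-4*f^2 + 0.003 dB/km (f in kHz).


62.281 dB/km


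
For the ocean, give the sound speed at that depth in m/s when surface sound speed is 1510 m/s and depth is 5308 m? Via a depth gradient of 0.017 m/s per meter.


1600.236 m/s


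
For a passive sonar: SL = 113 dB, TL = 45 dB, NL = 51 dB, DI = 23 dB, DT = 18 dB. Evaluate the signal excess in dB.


SE = SL - TL - NL + DI - DT = 113 - 45 - 51 + 23 - 18 = 22

22 dB


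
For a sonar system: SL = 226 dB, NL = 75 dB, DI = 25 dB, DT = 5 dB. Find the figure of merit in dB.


FOM = SL - NL + DI - DT = 226 - 75 + 25 - 5 = 171

171 dB


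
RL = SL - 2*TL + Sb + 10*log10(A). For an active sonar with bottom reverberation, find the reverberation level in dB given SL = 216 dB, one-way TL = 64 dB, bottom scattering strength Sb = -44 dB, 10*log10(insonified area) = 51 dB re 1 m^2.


95 dB


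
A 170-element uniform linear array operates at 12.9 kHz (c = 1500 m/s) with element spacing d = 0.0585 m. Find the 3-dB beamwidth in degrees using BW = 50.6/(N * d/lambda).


0.59 deg


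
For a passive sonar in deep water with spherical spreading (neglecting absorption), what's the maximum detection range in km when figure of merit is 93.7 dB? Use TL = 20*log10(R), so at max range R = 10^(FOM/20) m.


48.42 km


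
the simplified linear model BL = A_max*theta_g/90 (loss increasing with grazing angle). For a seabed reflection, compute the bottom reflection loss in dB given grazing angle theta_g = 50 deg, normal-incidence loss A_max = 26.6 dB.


14.78 dB


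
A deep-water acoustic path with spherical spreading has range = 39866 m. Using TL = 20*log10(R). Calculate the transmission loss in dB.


TL = 20*log10(39866) = 92.01

92.01 dB


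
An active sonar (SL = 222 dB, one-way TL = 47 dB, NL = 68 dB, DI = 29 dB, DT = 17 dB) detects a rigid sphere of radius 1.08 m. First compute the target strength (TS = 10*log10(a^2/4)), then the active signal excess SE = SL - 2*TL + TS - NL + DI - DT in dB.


Step 1: TS = 10*log10(1.08^2/4) = -5.35 dB
Step 2: SE = SL - 2*TL + TS - NL + DI - DT = 222 - 2*47 + (-5.35) - 68 + 29 - 17 = 66.65

66.65 dB


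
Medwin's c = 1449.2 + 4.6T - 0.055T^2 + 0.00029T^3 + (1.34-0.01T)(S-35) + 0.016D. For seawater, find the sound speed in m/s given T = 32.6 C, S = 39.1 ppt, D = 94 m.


1556.42 m/s


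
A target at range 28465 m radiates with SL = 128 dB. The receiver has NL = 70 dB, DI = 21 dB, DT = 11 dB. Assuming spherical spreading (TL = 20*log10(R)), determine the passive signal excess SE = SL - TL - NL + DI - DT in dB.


-21.09 dB


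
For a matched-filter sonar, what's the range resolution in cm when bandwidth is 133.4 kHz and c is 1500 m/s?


dR = c/(2*BW) = 1500 / (2 * 133.4e3) = 0.0056 m = 0.56 cm

0.56 cm


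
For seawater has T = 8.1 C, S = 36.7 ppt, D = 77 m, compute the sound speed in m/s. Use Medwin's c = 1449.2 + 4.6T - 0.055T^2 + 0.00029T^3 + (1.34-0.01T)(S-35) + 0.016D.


c = 1449.2 + 4.6*8.1 - 0.055*8.1^2 + 0.00029*8.1^3 + (1.34 - 0.01*8.1)*(36.7 - 35) + 0.016*77 = 1486.38

1486.38 m/s


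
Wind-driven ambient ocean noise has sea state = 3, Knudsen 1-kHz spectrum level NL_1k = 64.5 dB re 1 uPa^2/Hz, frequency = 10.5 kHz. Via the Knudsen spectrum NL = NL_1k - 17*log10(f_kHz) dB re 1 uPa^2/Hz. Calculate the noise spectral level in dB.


NL = NL_1k - 17*log10(f_kHz) = 64.5 - 17*log10(10.5) = 64.5 - (17.36) = 47.14

47.14 dB


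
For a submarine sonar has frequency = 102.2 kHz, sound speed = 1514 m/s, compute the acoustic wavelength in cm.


lambda = c/f = 1514 / 102200 = 0.0148 m = 1.48 cm

1.48 cm


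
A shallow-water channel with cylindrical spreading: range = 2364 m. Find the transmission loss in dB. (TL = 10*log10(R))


TL = 10*log10(2364) = 33.74

33.74 dB


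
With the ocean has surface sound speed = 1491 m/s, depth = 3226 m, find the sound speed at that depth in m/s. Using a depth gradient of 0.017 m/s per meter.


c = 1491 + 0.017 * 3226 = 1545.842

1545.842 m/s


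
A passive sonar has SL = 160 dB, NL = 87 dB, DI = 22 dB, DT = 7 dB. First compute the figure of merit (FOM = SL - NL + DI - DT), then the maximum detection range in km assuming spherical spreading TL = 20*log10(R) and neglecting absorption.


Step 1: FOM = SL - NL + DI - DT = 160 - 87 + 22 - 7 = 88 dB
Step 2: at max range FOM = TL = 20*log10(R), so R = 10^(88/20) = 25118.86 m = 25.12 km

25.12 km


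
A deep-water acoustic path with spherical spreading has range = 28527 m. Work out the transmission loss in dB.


89.11 dB


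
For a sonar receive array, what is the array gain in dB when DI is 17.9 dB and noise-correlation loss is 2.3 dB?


15.6 dB


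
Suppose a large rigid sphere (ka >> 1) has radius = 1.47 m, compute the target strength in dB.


-2.67 dB


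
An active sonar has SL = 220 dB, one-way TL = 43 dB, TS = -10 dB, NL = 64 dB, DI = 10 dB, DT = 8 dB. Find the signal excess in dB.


SE = SL - 2*TL + TS - NL + DI - DT = 220 - 2*43 + (-10) - 64 + 10 - 8 = 62

62 dB


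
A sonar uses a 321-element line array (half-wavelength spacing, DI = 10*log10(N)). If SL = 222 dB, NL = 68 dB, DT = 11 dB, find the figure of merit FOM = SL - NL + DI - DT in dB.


168.07 dB


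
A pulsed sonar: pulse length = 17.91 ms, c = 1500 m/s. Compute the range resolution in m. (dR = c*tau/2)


dR = c*tau/2 = 1500 * 17.91e-3 / 2 = 13.4325

13.4325 m


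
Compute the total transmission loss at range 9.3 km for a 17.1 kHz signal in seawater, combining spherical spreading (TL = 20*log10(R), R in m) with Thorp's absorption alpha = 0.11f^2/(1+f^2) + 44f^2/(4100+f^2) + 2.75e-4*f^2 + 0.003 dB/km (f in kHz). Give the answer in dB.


Step 1 (Thorp): alpha = 0.11*292.41/(1+292.41) + 44*292.41/(4100+292.41) + 2.75e-4*292.41 + 0.003 = 3.1222 dB/km
Step 2: TL_spread = 20*log10(9300) = 79.37 dB
Step 3: TL_abs = alpha*R = 3.1222 * 9.3 = 29.04 dB
Step 4: TL_total = 79.37 + 29.04 = 108.41

108.41 dB


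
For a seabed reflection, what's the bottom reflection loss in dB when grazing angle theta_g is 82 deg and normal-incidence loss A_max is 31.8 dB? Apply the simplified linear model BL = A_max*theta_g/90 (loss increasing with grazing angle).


BL = A_max * theta_g / 90 = 31.8 * 82 / 90 = 28.97

28.97 dB


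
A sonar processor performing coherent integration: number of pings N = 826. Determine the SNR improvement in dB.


Gain = 10*log10(826) = 29.17

29.17 dB


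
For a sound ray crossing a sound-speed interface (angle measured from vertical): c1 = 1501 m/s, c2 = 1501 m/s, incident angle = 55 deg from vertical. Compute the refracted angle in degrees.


55.0 deg


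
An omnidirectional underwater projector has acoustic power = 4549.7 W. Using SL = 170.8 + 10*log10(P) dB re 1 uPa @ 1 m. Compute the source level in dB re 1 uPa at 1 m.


SL = 170.8 + 10*log10(4549.7) = 170.8 + 36.58 = 207.38

207.38 dB


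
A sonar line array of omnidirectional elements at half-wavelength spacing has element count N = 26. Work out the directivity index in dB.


DI = 10*log10(26) = 14.15

14.15 dB


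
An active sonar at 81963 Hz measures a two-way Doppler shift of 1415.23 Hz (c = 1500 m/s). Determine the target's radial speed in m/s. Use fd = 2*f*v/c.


From fd = 2*f*v/c, v = c*fd/(2*f) = 1500 * 1415.23 / (2*81963) = 12.95

12.95 m/s


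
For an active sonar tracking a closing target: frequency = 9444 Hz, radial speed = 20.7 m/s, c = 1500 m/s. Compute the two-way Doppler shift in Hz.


260.65 Hz


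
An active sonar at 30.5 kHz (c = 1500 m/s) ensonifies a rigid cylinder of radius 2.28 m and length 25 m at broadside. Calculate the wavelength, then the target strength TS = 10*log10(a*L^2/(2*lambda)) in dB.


Step 1: lambda = c/f = 1500/30500 = 0.04918 m
Step 2: TS = 10*log10(a*L^2/(2*lambda)) = 10*log10(2.28*25^2/(2*0.04918)) = 41.61

41.61 dB


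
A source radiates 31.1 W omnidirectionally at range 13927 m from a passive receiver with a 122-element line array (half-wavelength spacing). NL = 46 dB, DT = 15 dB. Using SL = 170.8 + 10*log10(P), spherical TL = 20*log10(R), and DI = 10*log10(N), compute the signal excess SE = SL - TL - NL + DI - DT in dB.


62.71 dB


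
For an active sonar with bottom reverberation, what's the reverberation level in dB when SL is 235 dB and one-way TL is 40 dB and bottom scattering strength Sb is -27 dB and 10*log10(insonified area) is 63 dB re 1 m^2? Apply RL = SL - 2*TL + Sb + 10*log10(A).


RL = SL - 2*TL + Sb + 10*log10(A) = 235 - 2*40 + (-27) + 63 = 191

191 dB


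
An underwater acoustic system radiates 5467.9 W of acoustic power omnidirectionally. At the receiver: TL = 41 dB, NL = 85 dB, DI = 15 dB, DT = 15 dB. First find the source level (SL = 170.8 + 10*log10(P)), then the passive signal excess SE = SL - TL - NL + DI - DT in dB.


Step 1: SL = 170.8 + 10*log10(5467.9) = 208.18 dB
Step 2: SE = SL - TL - NL + DI - DT = 208.18 - 41 - 85 + 15 - 15 = 82.18

82.18 dB


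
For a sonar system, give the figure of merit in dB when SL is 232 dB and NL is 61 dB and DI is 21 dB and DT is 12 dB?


180 dB


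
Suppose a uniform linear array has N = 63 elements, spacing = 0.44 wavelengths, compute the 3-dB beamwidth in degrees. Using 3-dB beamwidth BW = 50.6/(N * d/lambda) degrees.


BW = 50.6 / (63 * 0.44) = 50.6 / 27.72 = 1.83

1.83 deg


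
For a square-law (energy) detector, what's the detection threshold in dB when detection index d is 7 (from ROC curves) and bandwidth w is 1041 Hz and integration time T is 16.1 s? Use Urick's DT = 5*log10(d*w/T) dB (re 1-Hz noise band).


DT = 5*log10(d*w/T) = 5*log10(7 * 1041 / 16.1) = 5*log10(452.61) = 13.28

13.28 dB
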